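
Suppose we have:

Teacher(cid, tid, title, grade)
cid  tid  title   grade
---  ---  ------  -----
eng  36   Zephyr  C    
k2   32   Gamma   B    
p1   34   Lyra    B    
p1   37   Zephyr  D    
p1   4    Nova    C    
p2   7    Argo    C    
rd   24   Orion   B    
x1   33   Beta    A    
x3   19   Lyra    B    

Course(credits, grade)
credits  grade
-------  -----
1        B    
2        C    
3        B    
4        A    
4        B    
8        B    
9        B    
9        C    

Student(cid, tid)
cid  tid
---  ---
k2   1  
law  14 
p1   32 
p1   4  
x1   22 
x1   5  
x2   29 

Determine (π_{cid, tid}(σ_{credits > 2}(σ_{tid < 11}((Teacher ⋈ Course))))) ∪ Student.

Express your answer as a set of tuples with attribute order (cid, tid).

Natural join on grade: {(eng, 36, Zephyr, C, 2), (eng, 36, Zephyr, C, 9), (k2, 32, Gamma, B, 1), (k2, 32, Gamma, B, 3), (k2, 32, Gamma, B, 4), (k2, 32, Gamma, B, 8), (k2, 32, Gamma, B, 9), (p1, 34, Lyra, B, 1), (p1, 34, Lyra, B, 3), (p1, 34, Lyra, B, 4), (p1, 34, Lyra, B, 8), (p1, 34, Lyra, B, 9), (p1, 4, Nova, C, 2), (p1, 4, Nova, C, 9), (p2, 7, Argo, C, 2), (p2, 7, Argo, C, 9), (rd, 24, Orion, B, 1), (rd, 24, Orion, B, 3), (rd, 24, Orion, B, 4), (rd, 24, Orion, B, 8), (rd, 24, Orion, B, 9), (x1, 33, Beta, A, 4), (x3, 19, Lyra, B, 1), (x3, 19, Lyra, B, 3), (x3, 19, Lyra, B, 4), (x3, 19, Lyra, B, 8), (x3, 19, Lyra, B, 9)}
Filtering on tid < 11 leaves {(p1, 4, Nova, C, 2), (p1, 4, Nova, C, 9), (p2, 7, Argo, C, 2), (p2, 7, Argo, C, 9)}.
Filtering on credits > 2 leaves {(p1, 4, Nova, C, 9), (p2, 7, Argo, C, 9)}.
π_{cid, tid} gives {(p1, 4), (p2, 7)}.
Set union of the two operands is {(k2, 1), (law, 14), (p1, 32), (p1, 4), (p2, 7), (x1, 22), (x1, 5), (x2, 29)}.

{(k2, 1), (law, 14), (p1, 32), (p1, 4), (p2, 7), (x1, 22), (x1, 5), (x2, 29)}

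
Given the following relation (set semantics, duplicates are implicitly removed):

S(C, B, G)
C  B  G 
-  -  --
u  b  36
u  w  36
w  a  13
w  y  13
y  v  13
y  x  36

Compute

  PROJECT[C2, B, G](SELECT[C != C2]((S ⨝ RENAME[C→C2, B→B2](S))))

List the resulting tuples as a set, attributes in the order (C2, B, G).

{(u, x, 36), (w, v, 13), (y, a, 13), (y, b, 36), (y, w, 36), (y, y, 13)}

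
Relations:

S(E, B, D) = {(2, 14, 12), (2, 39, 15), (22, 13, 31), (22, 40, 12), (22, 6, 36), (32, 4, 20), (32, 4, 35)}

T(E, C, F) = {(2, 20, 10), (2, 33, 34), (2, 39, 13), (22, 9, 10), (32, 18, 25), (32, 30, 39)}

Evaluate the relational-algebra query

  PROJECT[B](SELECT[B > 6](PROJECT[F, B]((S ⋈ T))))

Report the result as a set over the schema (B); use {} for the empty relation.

{13, 14, 39, 40}

S ⋈ T (natural join on E): {(2, 14, 12, 20, 10), (2, 14, 12, 33, 34), (2, 14, 12, 39, 13), (2, 39, 15, 20, 10), (2, 39, 15, 33, 34), (2, 39, 15, 39, 13), (22, 13, 31, 9, 10), (22, 40, 12, 9, 10), (22, 6, 36, 9, 10), (32, 4, 20, 18, 25), (32, 4, 20, 30, 39), (32, 4, 35, 18, 25), (32, 4, 35, 30, 39)}
π_{F, B} gives {(10, 13), (10, 14), (10, 39), (10, 40), (10, 6), (13, 14), (13, 39), (25, 4), (34, 14), (34, 39), (39, 4)} (2 duplicate(s) eliminated).
Apply σ_{B > 6}; surviving tuples: {(10, 13), (10, 14), (10, 39), (10, 40), (13, 14), (13, 39), (34, 14), (34, 39)}
π_{B} gives {13, 14, 39, 40} (4 duplicate(s) eliminated).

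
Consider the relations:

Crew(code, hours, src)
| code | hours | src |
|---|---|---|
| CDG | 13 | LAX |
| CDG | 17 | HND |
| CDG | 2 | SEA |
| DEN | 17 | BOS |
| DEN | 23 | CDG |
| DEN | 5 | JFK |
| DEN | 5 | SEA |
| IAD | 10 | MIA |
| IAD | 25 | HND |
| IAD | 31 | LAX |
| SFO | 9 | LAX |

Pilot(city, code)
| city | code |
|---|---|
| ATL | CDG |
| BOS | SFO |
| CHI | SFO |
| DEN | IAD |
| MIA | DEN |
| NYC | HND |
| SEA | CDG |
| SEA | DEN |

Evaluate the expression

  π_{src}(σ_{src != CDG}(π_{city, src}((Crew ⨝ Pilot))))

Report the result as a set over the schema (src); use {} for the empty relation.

{BOS, HND, JFK, LAX, MIA, SEA}

Natural join on code: {(CDG, 13, LAX, ATL), (CDG, 13, LAX, SEA), (CDG, 17, HND, ATL), (CDG, 17, HND, SEA), (CDG, 2, SEA, ATL), (CDG, 2, SEA, SEA), (DEN, 17, BOS, MIA), (DEN, 17, BOS, SEA), (DEN, 23, CDG, MIA), (DEN, 23, CDG, SEA), (DEN, 5, JFK, MIA), (DEN, 5, JFK, SEA), (DEN, 5, SEA, MIA), (DEN, 5, SEA, SEA), (IAD, 10, MIA, DEN), (IAD, 25, HND, DEN), (IAD, 31, LAX, DEN), (SFO, 9, LAX, BOS), (SFO, 9, LAX, CHI)}
π_{city, src} gives {(ATL, HND), (ATL, LAX), (ATL, SEA), (BOS, LAX), (CHI, LAX), (DEN, HND), (DEN, LAX), (DEN, MIA), (MIA, BOS), (MIA, CDG), (MIA, JFK), (MIA, SEA), (SEA, BOS), (SEA, CDG), (SEA, HND), (SEA, JFK), (SEA, LAX), (SEA, SEA)} (1 duplicate(s) eliminated).
Filtering on src != CDG leaves {(ATL, HND), (ATL, LAX), (ATL, SEA), (BOS, LAX), (CHI, LAX), (DEN, HND), (DEN, LAX), (DEN, MIA), (MIA, BOS), (MIA, JFK), (MIA, SEA), (SEA, BOS), (SEA, HND), (SEA, JFK), (SEA, LAX), (SEA, SEA)}.
π_{src} gives {BOS, HND, JFK, LAX, MIA, SEA} (10 duplicate(s) eliminated).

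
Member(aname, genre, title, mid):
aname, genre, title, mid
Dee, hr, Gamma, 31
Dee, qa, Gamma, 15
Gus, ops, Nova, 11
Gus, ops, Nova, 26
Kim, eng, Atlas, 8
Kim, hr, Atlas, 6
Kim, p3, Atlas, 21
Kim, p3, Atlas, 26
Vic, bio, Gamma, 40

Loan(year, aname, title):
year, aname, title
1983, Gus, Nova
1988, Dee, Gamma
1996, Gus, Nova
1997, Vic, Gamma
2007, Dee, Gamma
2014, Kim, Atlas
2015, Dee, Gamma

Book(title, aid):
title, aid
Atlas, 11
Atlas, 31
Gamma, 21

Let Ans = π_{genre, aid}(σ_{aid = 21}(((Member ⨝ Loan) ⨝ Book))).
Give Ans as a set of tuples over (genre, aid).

Natural join on aname, title: {(Dee, hr, Gamma, 31, 1988), (Dee, hr, Gamma, 31, 2007), (Dee, hr, Gamma, 31, 2015), (Dee, qa, Gamma, 15, 1988), (Dee, qa, Gamma, 15, 2007), (Dee, qa, Gamma, 15, 2015), (Gus, ops, Nova, 11, 1983), (Gus, ops, Nova, 11, 1996), (Gus, ops, Nova, 26, 1983), (Gus, ops, Nova, 26, 1996), (Kim, eng, Atlas, 8, 2014), (Kim, hr, Atlas, 6, 2014), (Kim, p3, Atlas, 21, 2014), (Kim, p3, Atlas, 26, 2014), (Vic, bio, Gamma, 40, 1997)}
Natural join on title: {(Dee, hr, Gamma, 31, 1988, 21), (Dee, hr, Gamma, 31, 2007, 21), (Dee, hr, Gamma, 31, 2015, 21), (Dee, qa, Gamma, 15, 1988, 21), (Dee, qa, Gamma, 15, 2007, 21), (Dee, qa, Gamma, 15, 2015, 21), (Kim, eng, Atlas, 8, 2014, 11), (Kim, eng, Atlas, 8, 2014, 31), (Kim, hr, Atlas, 6, 2014, 11), (Kim, hr, Atlas, 6, 2014, 31), (Kim, p3, Atlas, 21, 2014, 11), (Kim, p3, Atlas, 21, 2014, 31), (Kim, p3, Atlas, 26, 2014, 11), (Kim, p3, Atlas, 26, 2014, 31), (Vic, bio, Gamma, 40, 1997, 21)}
Apply σ_{aid = 21}; surviving tuples: {(Dee, hr, Gamma, 31, 1988, 21), (Dee, hr, Gamma, 31, 2007, 21), (Dee, hr, Gamma, 31, 2015, 21), (Dee, qa, Gamma, 15, 1988, 21), (Dee, qa, Gamma, 15, 2007, 21), (Dee, qa, Gamma, 15, 2015, 21), (Vic, bio, Gamma, 40, 1997, 21)}
Keep only column(s) genre, aid (4 duplicate(s) eliminated): {(bio, 21), (hr, 21), (qa, 21)}

{(bio, 21), (hr, 21), (qa, 21)}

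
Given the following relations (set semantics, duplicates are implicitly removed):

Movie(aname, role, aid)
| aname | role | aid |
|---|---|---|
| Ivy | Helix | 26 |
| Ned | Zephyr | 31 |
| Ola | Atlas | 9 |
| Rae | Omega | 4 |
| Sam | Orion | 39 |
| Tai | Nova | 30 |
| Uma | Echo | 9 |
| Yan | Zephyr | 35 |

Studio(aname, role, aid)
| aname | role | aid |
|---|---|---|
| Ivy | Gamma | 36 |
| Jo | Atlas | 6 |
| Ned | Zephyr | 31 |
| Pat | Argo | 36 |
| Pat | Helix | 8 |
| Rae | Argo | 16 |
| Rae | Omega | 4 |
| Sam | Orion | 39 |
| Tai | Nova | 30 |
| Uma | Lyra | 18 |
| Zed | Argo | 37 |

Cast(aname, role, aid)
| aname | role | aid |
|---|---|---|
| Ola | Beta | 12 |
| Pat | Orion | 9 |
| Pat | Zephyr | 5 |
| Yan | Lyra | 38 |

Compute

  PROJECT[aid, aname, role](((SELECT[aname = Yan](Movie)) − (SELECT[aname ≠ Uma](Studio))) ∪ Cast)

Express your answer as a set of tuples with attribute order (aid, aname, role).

{(12, Ola, Beta), (35, Yan, Zephyr), (38, Yan, Lyra), (5, Pat, Zephyr), (9, Pat, Orion)}

Selection aname = Yan: {(Yan, Zephyr, 35)}
Selection aname ≠ Uma: {(Ivy, Gamma, 36), (Jo, Atlas, 6), (Ned, Zephyr, 31), (Pat, Argo, 36), (Pat, Helix, 8), (Rae, Argo, 16), (Rae, Omega, 4), (Sam, Orion, 39), (Tai, Nova, 30), (Zed, Argo, 37)}
Set difference of the two operands is {(Yan, Zephyr, 35)}.
Set union of the two operands is {(Ola, Beta, 12), (Pat, Orion, 9), (Pat, Zephyr, 5), (Yan, Lyra, 38), (Yan, Zephyr, 35)}.
π_{aid, aname, role} gives {(12, Ola, Beta), (35, Yan, Zephyr), (38, Yan, Lyra), (5, Pat, Zephyr), (9, Pat, Orion)}.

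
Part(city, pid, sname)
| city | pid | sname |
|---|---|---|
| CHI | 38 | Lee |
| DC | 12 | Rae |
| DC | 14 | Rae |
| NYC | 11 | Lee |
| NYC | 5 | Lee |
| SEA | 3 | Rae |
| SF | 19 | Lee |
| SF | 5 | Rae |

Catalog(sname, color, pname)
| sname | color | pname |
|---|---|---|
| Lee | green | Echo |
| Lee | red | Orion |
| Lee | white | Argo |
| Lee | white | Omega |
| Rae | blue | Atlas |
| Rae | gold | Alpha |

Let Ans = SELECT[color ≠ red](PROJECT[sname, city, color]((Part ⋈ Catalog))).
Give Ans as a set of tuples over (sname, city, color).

Joining Part and Catalog on sname yields {(CHI, 38, Lee, green, Echo), (CHI, 38, Lee, red, Orion), (CHI, 38, Lee, white, Argo), (CHI, 38, Lee, white, Omega), (DC, 12, Rae, blue, Atlas), (DC, 12, Rae, gold, Alpha), (DC, 14, Rae, blue, Atlas), (DC, 14, Rae, gold, Alpha), (NYC, 11, Lee, green, Echo), (NYC, 11, Lee, red, Orion), (NYC, 11, Lee, white, Argo), (NYC, 11, Lee, white, Omega), (NYC, 5, Lee, green, Echo), (NYC, 5, Lee, red, Orion), (NYC, 5, Lee, white, Argo), (NYC, 5, Lee, white, Omega), (SEA, 3, Rae, blue, Atlas), (SEA, 3, Rae, gold, Alpha), (SF, 19, Lee, green, Echo), (SF, 19, Lee, red, Orion), (SF, 19, Lee, white, Argo), (SF, 19, Lee, white, Omega), (SF, 5, Rae, blue, Atlas), (SF, 5, Rae, gold, Alpha)}.
Keep only column(s) sname, city, color (9 duplicate(s) eliminated): {(Lee, CHI, green), (Lee, CHI, red), (Lee, CHI, white), (Lee, NYC, green), (Lee, NYC, red), (Lee, NYC, white), (Lee, SF, green), (Lee, SF, red), (Lee, SF, white), (Rae, DC, blue), (Rae, DC, gold), (Rae, SEA, blue), (Rae, SEA, gold), (Rae, SF, blue), (Rae, SF, gold)}
Filtering on color ≠ red leaves {(Lee, CHI, green), (Lee, CHI, white), (Lee, NYC, green), (Lee, NYC, white), (Lee, SF, green), (Lee, SF, white), (Rae, DC, blue), (Rae, DC, gold), (Rae, SEA, blue), (Rae, SEA, gold), (Rae, SF, blue), (Rae, SF, gold)}.

{(Lee, CHI, green), (Lee, CHI, white), (Lee, NYC, green), (Lee, NYC, white), (Lee, SF, green), (Lee, SF, white), (Rae, DC, blue), (Rae, DC, gold), (Rae, SEA, blue), (Rae, SEA, gold), (Rae, SF, blue), (Rae, SF, gold)}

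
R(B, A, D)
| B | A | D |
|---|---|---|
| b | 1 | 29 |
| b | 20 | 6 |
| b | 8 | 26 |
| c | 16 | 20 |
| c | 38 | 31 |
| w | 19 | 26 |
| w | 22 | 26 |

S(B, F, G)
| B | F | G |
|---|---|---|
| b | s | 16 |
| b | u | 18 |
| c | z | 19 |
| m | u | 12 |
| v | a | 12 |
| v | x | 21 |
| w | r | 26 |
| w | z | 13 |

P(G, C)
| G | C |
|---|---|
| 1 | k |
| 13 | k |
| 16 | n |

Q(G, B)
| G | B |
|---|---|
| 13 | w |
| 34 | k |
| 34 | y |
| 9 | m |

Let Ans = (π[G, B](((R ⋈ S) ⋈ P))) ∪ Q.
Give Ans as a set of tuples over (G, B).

{(13, w), (16, b), (34, k), (34, y), (9, m)}

Joining R and S on B yields {(b, 1, 29, s, 16), (b, 1, 29, u, 18), (b, 20, 6, s, 16), (b, 20, 6, u, 18), (b, 8, 26, s, 16), (b, 8, 26, u, 18), (c, 16, 20, z, 19), (c, 38, 31, z, 19), (w, 19, 26, r, 26), (w, 19, 26, z, 13), (w, 22, 26, r, 26), (w, 22, 26, z, 13)}.
Joining (R ⋈ S) and P on G yields {(b, 1, 29, s, 16, n), (b, 20, 6, s, 16, n), (b, 8, 26, s, 16, n), (w, 19, 26, z, 13, k), (w, 22, 26, z, 13, k)}.
π_{G, B} gives {(13, w), (16, b)} (3 duplicate(s) eliminated).
Taking the union: {(13, w), (16, b), (34, k), (34, y), (9, m)}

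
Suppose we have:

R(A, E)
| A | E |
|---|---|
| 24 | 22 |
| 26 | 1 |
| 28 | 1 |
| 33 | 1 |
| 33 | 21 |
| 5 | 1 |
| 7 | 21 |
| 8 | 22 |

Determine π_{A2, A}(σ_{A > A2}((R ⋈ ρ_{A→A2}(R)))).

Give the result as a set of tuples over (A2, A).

{(26, 28), (26, 33), (28, 33), (5, 26), (5, 28), (5, 33), (7, 33), (8, 24)}

ρ[A→A2]: schema becomes (A2, E); tuples unchanged.
Joining R and ρ_{A→A2}(R) on E yields {(24, 22, 24), (24, 22, 8), (26, 1, 26), (26, 1, 28), (26, 1, 33), (26, 1, 5), (28, 1, 26), (28, 1, 28), (28, 1, 33), (28, 1, 5), (33, 1, 26), (33, 1, 28), (33, 1, 33), (33, 1, 5), (33, 21, 33), (33, 21, 7), (5, 1, 26), (5, 1, 28), (5, 1, 33), (5, 1, 5), (7, 21, 33), (7, 21, 7), (8, 22, 24), (8, 22, 8)}.
Filtering on A > A2 leaves {(24, 22, 8), (26, 1, 5), (28, 1, 26), (28, 1, 5), (33, 1, 26), (33, 1, 28), (33, 1, 5), (33, 21, 7)}.
π[A2, A]: project onto (A2, A) → {(26, 28), (26, 33), (28, 33), (5, 26), (5, 28), (5, 33), (7, 33), (8, 24)}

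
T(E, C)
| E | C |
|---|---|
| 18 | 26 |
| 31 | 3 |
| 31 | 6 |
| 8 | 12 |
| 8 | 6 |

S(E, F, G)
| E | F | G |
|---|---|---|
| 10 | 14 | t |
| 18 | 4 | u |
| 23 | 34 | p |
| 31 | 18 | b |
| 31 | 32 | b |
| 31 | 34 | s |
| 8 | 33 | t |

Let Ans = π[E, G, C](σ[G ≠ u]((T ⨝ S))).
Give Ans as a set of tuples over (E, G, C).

{(31, b, 3), (31, b, 6), (31, s, 3), (31, s, 6), (8, t, 12), (8, t, 6)}

Joining T and S on E yields {(18, 26, 4, u), (31, 3, 18, b), (31, 3, 32, b), (31, 3, 34, s), (31, 6, 18, b), (31, 6, 32, b), (31, 6, 34, s), (8, 12, 33, t), (8, 6, 33, t)}.
Selection G ≠ u: {(31, 3, 18, b), (31, 3, 32, b), (31, 3, 34, s), (31, 6, 18, b), (31, 6, 32, b), (31, 6, 34, s), (8, 12, 33, t), (8, 6, 33, t)}
Projecting to E, G, C (2 duplicate(s) eliminated): {(31, b, 3), (31, b, 6), (31, s, 3), (31, s, 6), (8, t, 12), (8, t, 6)}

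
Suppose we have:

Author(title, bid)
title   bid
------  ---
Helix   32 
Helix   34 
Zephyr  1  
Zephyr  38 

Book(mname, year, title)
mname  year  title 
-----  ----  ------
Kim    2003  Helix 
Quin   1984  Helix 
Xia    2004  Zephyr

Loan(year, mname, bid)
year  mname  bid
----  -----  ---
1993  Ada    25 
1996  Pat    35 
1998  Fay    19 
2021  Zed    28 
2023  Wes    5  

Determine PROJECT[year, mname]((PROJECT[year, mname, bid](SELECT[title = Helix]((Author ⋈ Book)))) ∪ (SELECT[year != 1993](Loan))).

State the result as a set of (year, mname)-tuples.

Natural join on title: {(Helix, 32, Kim, 2003), (Helix, 32, Quin, 1984), (Helix, 34, Kim, 2003), (Helix, 34, Quin, 1984), (Zephyr, 1, Xia, 2004), (Zephyr, 38, Xia, 2004)}
Apply σ_{title = Helix}; surviving tuples: {(Helix, 32, Kim, 2003), (Helix, 32, Quin, 1984), (Helix, 34, Kim, 2003), (Helix, 34, Quin, 1984)}
π_{year, mname, bid} gives {(1984, Quin, 32), (1984, Quin, 34), (2003, Kim, 32), (2003, Kim, 34)}.
Apply σ_{year != 1993}; surviving tuples: {(1996, Pat, 35), (1998, Fay, 19), (2021, Zed, 28), (2023, Wes, 5)}
Set union of the two operands is {(1984, Quin, 32), (1984, Quin, 34), (1996, Pat, 35), (1998, Fay, 19), (2003, Kim, 32), (2003, Kim, 34), (2021, Zed, 28), (2023, Wes, 5)}.
π_{year, mname} gives {(1984, Quin), (1996, Pat), (1998, Fay), (2003, Kim), (2021, Zed), (2023, Wes)} (2 duplicate(s) eliminated).

{(1984, Quin), (1996, Pat), (1998, Fay), (2003, Kim), (2021, Zed), (2023, Wes)}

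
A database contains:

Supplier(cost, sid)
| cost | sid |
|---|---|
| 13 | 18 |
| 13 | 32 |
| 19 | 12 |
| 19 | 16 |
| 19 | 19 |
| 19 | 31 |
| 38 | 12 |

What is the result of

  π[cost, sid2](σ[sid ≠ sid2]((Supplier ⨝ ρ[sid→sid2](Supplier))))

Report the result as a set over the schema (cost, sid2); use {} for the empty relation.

{(13, 18), (13, 32), (19, 12), (19, 16), (19, 19), (19, 31)}

ρ[sid→sid2]: schema becomes (cost, sid2); tuples unchanged.
Joining Supplier and ρ[sid→sid2](Supplier) on cost yields {(13, 18, 18), (13, 18, 32), (13, 32, 18), (13, 32, 32), (19, 12, 12), (19, 12, 16), (19, 12, 19), (19, 12, 31), (19, 16, 12), (19, 16, 16), (19, 16, 19), (19, 16, 31), (19, 19, 12), (19, 19, 16), (19, 19, 19), (19, 19, 31), (19, 31, 12), (19, 31, 16), (19, 31, 19), (19, 31, 31), (38, 12, 12)}.
Apply σ_{sid ≠ sid2}; surviving tuples: {(13, 18, 32), (13, 32, 18), (19, 12, 16), (19, 12, 19), (19, 12, 31), (19, 16, 12), (19, 16, 19), (19, 16, 31), (19, 19, 12), (19, 19, 16), (19, 19, 31), (19, 31, 12), (19, 31, 16), (19, 31, 19)}
π[cost, sid2]: project onto (cost, sid2) (8 duplicate(s) eliminated) → {(13, 18), (13, 32), (19, 12), (19, 16), (19, 19), (19, 31)}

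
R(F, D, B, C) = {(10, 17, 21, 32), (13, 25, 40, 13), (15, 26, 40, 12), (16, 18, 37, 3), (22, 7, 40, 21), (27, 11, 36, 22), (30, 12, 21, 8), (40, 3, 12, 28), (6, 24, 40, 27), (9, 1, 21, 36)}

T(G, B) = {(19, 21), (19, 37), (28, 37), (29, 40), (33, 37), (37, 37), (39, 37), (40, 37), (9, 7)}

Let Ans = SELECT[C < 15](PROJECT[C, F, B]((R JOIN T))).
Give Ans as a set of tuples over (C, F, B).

{(12, 15, 40), (13, 13, 40), (3, 16, 37), (8, 30, 21)}

Joining R and T on B yields {(10, 17, 21, 32, 19), (13, 25, 40, 13, 29), (15, 26, 40, 12, 29), (16, 18, 37, 3, 19), (16, 18, 37, 3, 28), (16, 18, 37, 3, 33), (16, 18, 37, 3, 37), (16, 18, 37, 3, 39), (16, 18, 37, 3, 40), (22, 7, 40, 21, 29), (30, 12, 21, 8, 19), (6, 24, 40, 27, 29), (9, 1, 21, 36, 19)}.
Projecting to C, F, B (5 duplicate(s) eliminated): {(12, 15, 40), (13, 13, 40), (21, 22, 40), (27, 6, 40), (3, 16, 37), (32, 10, 21), (36, 9, 21), (8, 30, 21)}
Selection C < 15: {(12, 15, 40), (13, 13, 40), (3, 16, 37), (8, 30, 21)}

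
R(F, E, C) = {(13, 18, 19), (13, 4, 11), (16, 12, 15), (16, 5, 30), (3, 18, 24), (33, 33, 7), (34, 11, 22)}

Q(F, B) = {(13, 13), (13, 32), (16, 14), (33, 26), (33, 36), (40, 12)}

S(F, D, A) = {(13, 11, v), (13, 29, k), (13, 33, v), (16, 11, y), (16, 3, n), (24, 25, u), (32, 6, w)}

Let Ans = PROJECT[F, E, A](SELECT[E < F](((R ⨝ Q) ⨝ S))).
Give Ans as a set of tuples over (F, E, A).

{(13, 4, k), (13, 4, v), (16, 12, n), (16, 12, y), (16, 5, n), (16, 5, y)}

Natural join on F: {(13, 18, 19, 13), (13, 18, 19, 32), (13, 4, 11, 13), (13, 4, 11, 32), (16, 12, 15, 14), (16, 5, 30, 14), (33, 33, 7, 26), (33, 33, 7, 36)}
Natural join on F: {(13, 18, 19, 13, 11, v), (13, 18, 19, 13, 29, k), (13, 18, 19, 13, 33, v), (13, 18, 19, 32, 11, v), (13, 18, 19, 32, 29, k), (13, 18, 19, 32, 33, v), (13, 4, 11, 13, 11, v), (13, 4, 11, 13, 29, k), (13, 4, 11, 13, 33, v), (13, 4, 11, 32, 11, v), (13, 4, 11, 32, 29, k), (13, 4, 11, 32, 33, v), (16, 12, 15, 14, 11, y), (16, 12, 15, 14, 3, n), (16, 5, 30, 14, 11, y), (16, 5, 30, 14, 3, n)}
Apply σ_{E < F}; surviving tuples: {(13, 4, 11, 13, 11, v), (13, 4, 11, 13, 29, k), (13, 4, 11, 13, 33, v), (13, 4, 11, 32, 11, v), (13, 4, 11, 32, 29, k), (13, 4, 11, 32, 33, v), (16, 12, 15, 14, 11, y), (16, 12, 15, 14, 3, n), (16, 5, 30, 14, 11, y), (16, 5, 30, 14, 3, n)}
Keep only column(s) F, E, A (4 duplicate(s) eliminated): {(13, 4, k), (13, 4, v), (16, 12, n), (16, 12, y), (16, 5, n), (16, 5, y)}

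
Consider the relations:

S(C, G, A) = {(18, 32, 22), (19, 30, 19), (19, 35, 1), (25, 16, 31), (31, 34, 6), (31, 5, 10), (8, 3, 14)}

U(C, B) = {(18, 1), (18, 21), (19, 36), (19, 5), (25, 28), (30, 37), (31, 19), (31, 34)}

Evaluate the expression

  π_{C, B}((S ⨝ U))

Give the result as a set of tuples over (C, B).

Natural join on C: {(18, 32, 22, 1), (18, 32, 22, 21), (19, 30, 19, 36), (19, 30, 19, 5), (19, 35, 1, 36), (19, 35, 1, 5), (25, 16, 31, 28), (31, 34, 6, 19), (31, 34, 6, 34), (31, 5, 10, 19), (31, 5, 10, 34)}
Keep only column(s) C, B (4 duplicate(s) eliminated): {(18, 1), (18, 21), (19, 36), (19, 5), (25, 28), (31, 19), (31, 34)}

{(18, 1), (18, 21), (19, 36), (19, 5), (25, 28), (31, 19), (31, 34)}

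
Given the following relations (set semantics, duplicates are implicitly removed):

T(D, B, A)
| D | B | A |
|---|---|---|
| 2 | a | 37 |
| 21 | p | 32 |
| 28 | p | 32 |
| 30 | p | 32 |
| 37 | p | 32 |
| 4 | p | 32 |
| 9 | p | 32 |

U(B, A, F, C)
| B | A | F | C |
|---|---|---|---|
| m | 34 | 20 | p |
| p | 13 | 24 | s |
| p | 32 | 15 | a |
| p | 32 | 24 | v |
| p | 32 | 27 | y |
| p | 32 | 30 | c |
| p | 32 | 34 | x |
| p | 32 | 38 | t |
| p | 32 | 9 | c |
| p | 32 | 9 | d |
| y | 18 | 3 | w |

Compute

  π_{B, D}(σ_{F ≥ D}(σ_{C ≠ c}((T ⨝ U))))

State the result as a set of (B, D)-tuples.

Natural join on B, A: {(21, p, 32, 15, a), (21, p, 32, 24, v), (21, p, 32, 27, y), (21, p, 32, 30, c), (21, p, 32, 34, x), (21, p, 32, 38, t), (21, p, 32, 9, c), (21, p, 32, 9, d), (28, p, 32, 15, a), (28, p, 32, 24, v), (28, p, 32, 27, y), (28, p, 32, 30, c), (28, p, 32, 34, x), (28, p, 32, 38, t), (28, p, 32, 9, c), (28, p, 32, 9, d), (30, p, 32, 15, a), (30, p, 32, 24, v), (30, p, 32, 27, y), (30, p, 32, 30, c), (30, p, 32, 34, x), (30, p, 32, 38, t), (30, p, 32, 9, c), (30, p, 32, 9, d), (37, p, 32, 15, a), (37, p, 32, 24, v), (37, p, 32, 27, y), (37, p, 32, 30, c), (37, p, 32, 34, x), (37, p, 32, 38, t), (37, p, 32, 9, c), (37, p, 32, 9, d), (4, p, 32, 15, a), (4, p, 32, 24, v), (4, p, 32, 27, y), (4, p, 32, 30, c), (4, p, 32, 34, x), (4, p, 32, 38, t), (4, p, 32, 9, c), (4, p, 32, 9, d), (9, p, 32, 15, a), (9, p, 32, 24, v), (9, p, 32, 27, y), (9, p, 32, 30, c), (9, p, 32, 34, x), (9, p, 32, 38, t), (9, p, 32, 9, c), (9, p, 32, 9, d)}
Selection C ≠ c: {(21, p, 32, 15, a), (21, p, 32, 24, v), (21, p, 32, 27, y), (21, p, 32, 34, x), (21, p, 32, 38, t), (21, p, 32, 9, d), (28, p, 32, 15, a), (28, p, 32, 24, v), (28, p, 32, 27, y), (28, p, 32, 34, x), (28, p, 32, 38, t), (28, p, 32, 9, d), (30, p, 32, 15, a), (30, p, 32, 24, v), (30, p, 32, 27, y), (30, p, 32, 34, x), (30, p, 32, 38, t), (30, p, 32, 9, d), (37, p, 32, 15, a), (37, p, 32, 24, v), (37, p, 32, 27, y), (37, p, 32, 34, x), (37, p, 32, 38, t), (37, p, 32, 9, d), (4, p, 32, 15, a), (4, p, 32, 24, v), (4, p, 32, 27, y), (4, p, 32, 34, x), (4, p, 32, 38, t), (4, p, 32, 9, d), (9, p, 32, 15, a), (9, p, 32, 24, v), (9, p, 32, 27, y), (9, p, 32, 34, x), (9, p, 32, 38, t), (9, p, 32, 9, d)}
Selection F ≥ D: {(21, p, 32, 24, v), (21, p, 32, 27, y), (21, p, 32, 34, x), (21, p, 32, 38, t), (28, p, 32, 34, x), (28, p, 32, 38, t), (30, p, 32, 34, x), (30, p, 32, 38, t), (37, p, 32, 38, t), (4, p, 32, 15, a), (4, p, 32, 24, v), (4, p, 32, 27, y), (4, p, 32, 34, x), (4, p, 32, 38, t), (4, p, 32, 9, d), (9, p, 32, 15, a), (9, p, 32, 24, v), (9, p, 32, 27, y), (9, p, 32, 34, x), (9, p, 32, 38, t), (9, p, 32, 9, d)}
π[B, D]: project onto (B, D) (15 duplicate(s) eliminated) → {(p, 21), (p, 28), (p, 30), (p, 37), (p, 4), (p, 9)}

{(p, 21), (p, 28), (p, 30), (p, 37), (p, 4), (p, 9)}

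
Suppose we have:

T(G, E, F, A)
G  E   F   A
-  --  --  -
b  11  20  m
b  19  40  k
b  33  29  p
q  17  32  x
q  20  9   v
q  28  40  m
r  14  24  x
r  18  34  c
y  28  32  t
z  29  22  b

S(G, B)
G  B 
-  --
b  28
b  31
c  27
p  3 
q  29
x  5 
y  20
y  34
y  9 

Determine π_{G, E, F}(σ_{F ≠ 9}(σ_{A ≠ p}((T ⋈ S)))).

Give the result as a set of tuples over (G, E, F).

Joining T and S on G yields {(b, 11, 20, m, 28), (b, 11, 20, m, 31), (b, 19, 40, k, 28), (b, 19, 40, k, 31), (b, 33, 29, p, 28), (b, 33, 29, p, 31), (q, 17, 32, x, 29), (q, 20, 9, v, 29), (q, 28, 40, m, 29), (y, 28, 32, t, 20), (y, 28, 32, t, 34), (y, 28, 32, t, 9)}.
σ[A ≠ p]: keep tuples satisfying A ≠ p → {(b, 11, 20, m, 28), (b, 11, 20, m, 31), (b, 19, 40, k, 28), (b, 19, 40, k, 31), (q, 17, 32, x, 29), (q, 20, 9, v, 29), (q, 28, 40, m, 29), (y, 28, 32, t, 20), (y, 28, 32, t, 34), (y, 28, 32, t, 9)}
σ[F ≠ 9]: keep tuples satisfying F ≠ 9 → {(b, 11, 20, m, 28), (b, 11, 20, m, 31), (b, 19, 40, k, 28), (b, 19, 40, k, 31), (q, 17, 32, x, 29), (q, 28, 40, m, 29), (y, 28, 32, t, 20), (y, 28, 32, t, 34), (y, 28, 32, t, 9)}
Projecting to G, E, F (4 duplicate(s) eliminated): {(b, 11, 20), (b, 19, 40), (q, 17, 32), (q, 28, 40), (y, 28, 32)}

{(b, 11, 20), (b, 19, 40), (q, 17, 32), (q, 28, 40), (y, 28, 32)}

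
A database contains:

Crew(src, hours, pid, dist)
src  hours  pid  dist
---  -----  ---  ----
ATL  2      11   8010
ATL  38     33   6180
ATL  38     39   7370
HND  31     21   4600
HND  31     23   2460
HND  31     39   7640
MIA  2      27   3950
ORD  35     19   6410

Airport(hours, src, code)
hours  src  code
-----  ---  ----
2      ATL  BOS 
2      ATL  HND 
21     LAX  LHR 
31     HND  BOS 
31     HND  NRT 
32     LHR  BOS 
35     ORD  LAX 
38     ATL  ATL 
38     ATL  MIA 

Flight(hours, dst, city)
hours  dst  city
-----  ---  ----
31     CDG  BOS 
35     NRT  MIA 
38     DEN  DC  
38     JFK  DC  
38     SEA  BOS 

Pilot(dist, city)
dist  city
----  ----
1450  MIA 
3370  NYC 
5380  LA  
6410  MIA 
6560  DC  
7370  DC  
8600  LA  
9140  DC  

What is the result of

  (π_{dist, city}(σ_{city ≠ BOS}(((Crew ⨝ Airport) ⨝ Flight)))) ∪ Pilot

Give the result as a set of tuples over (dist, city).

Natural join on src, hours: {(ATL, 2, 11, 8010, BOS), (ATL, 2, 11, 8010, HND), (ATL, 38, 33, 6180, ATL), (ATL, 38, 33, 6180, MIA), (ATL, 38, 39, 7370, ATL), (ATL, 38, 39, 7370, MIA), (HND, 31, 21, 4600, BOS), (HND, 31, 21, 4600, NRT), (HND, 31, 23, 2460, BOS), (HND, 31, 23, 2460, NRT), (HND, 31, 39, 7640, BOS), (HND, 31, 39, 7640, NRT), (ORD, 35, 19, 6410, LAX)}
Natural join on hours: {(ATL, 38, 33, 6180, ATL, DEN, DC), (ATL, 38, 33, 6180, ATL, JFK, DC), (ATL, 38, 33, 6180, ATL, SEA, BOS), (ATL, 38, 33, 6180, MIA, DEN, DC), (ATL, 38, 33, 6180, MIA, JFK, DC), (ATL, 38, 33, 6180, MIA, SEA, BOS), (ATL, 38, 39, 7370, ATL, DEN, DC), (ATL, 38, 39, 7370, ATL, JFK, DC), (ATL, 38, 39, 7370, ATL, SEA, BOS), (ATL, 38, 39, 7370, MIA, DEN, DC), (ATL, 38, 39, 7370, MIA, JFK, DC), (ATL, 38, 39, 7370, MIA, SEA, BOS), (HND, 31, 21, 4600, BOS, CDG, BOS), (HND, 31, 21, 4600, NRT, CDG, BOS), (HND, 31, 23, 2460, BOS, CDG, BOS), (HND, 31, 23, 2460, NRT, CDG, BOS), (HND, 31, 39, 7640, BOS, CDG, BOS), (HND, 31, 39, 7640, NRT, CDG, BOS), (ORD, 35, 19, 6410, LAX, NRT, MIA)}
Apply σ_{city ≠ BOS}; surviving tuples: {(ATL, 38, 33, 6180, ATL, DEN, DC), (ATL, 38, 33, 6180, ATL, JFK, DC), (ATL, 38, 33, 6180, MIA, DEN, DC), (ATL, 38, 33, 6180, MIA, JFK, DC), (ATL, 38, 39, 7370, ATL, DEN, DC), (ATL, 38, 39, 7370, ATL, JFK, DC), (ATL, 38, 39, 7370, MIA, DEN, DC), (ATL, 38, 39, 7370, MIA, JFK, DC), (ORD, 35, 19, 6410, LAX, NRT, MIA)}
Projecting to dist, city (6 duplicate(s) eliminated): {(6180, DC), (6410, MIA), (7370, DC)}
Taking the union: {(1450, MIA), (3370, NYC), (5380, LA), (6180, DC), (6410, MIA), (6560, DC), (7370, DC), (8600, LA), (9140, DC)}

{(1450, MIA), (3370, NYC), (5380, LA), (6180, DC), (6410, MIA), (6560, DC), (7370, DC), (8600, LA), (9140, DC)}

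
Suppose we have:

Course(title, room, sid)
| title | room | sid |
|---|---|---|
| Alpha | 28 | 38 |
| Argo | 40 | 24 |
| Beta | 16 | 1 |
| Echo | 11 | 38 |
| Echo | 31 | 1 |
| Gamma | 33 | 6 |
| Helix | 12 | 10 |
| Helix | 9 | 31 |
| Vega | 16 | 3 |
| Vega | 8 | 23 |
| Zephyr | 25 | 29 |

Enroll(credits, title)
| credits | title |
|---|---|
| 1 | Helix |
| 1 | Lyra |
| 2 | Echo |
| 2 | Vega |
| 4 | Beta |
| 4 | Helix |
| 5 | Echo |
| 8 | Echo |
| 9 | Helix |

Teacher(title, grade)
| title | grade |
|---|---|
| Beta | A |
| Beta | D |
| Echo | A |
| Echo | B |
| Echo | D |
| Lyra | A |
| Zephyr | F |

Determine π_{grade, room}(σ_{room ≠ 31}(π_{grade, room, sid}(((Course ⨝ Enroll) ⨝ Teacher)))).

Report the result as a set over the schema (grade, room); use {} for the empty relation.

Joining Course and Enroll on title yields {(Beta, 16, 1, 4), (Echo, 11, 38, 2), (Echo, 11, 38, 5), (Echo, 11, 38, 8), (Echo, 31, 1, 2), (Echo, 31, 1, 5), (Echo, 31, 1, 8), (Helix, 12, 10, 1), (Helix, 12, 10, 4), (Helix, 12, 10, 9), (Helix, 9, 31, 1), (Helix, 9, 31, 4), (Helix, 9, 31, 9), (Vega, 16, 3, 2), (Vega, 8, 23, 2)}.
Joining (Course ⨝ Enroll) and Teacher on title yields {(Beta, 16, 1, 4, A), (Beta, 16, 1, 4, D), (Echo, 11, 38, 2, A), (Echo, 11, 38, 2, B), (Echo, 11, 38, 2, D), (Echo, 11, 38, 5, A), (Echo, 11, 38, 5, B), (Echo, 11, 38, 5, D), (Echo, 11, 38, 8, A), (Echo, 11, 38, 8, B), (Echo, 11, 38, 8, D), (Echo, 31, 1, 2, A), (Echo, 31, 1, 2, B), (Echo, 31, 1, 2, D), (Echo, 31, 1, 5, A), (Echo, 31, 1, 5, B), (Echo, 31, 1, 5, D), (Echo, 31, 1, 8, A), (Echo, 31, 1, 8, B), (Echo, 31, 1, 8, D)}.
π_{grade, room, sid} gives {(A, 11, 38), (A, 16, 1), (A, 31, 1), (B, 11, 38), (B, 31, 1), (D, 11, 38), (D, 16, 1), (D, 31, 1)} (12 duplicate(s) eliminated).
Selection room ≠ 31: {(A, 11, 38), (A, 16, 1), (B, 11, 38), (D, 11, 38), (D, 16, 1)}
π_{grade, room} gives {(A, 11), (A, 16), (B, 11), (D, 11), (D, 16)}.

{(A, 11), (A, 16), (B, 11), (D, 11), (D, 16)}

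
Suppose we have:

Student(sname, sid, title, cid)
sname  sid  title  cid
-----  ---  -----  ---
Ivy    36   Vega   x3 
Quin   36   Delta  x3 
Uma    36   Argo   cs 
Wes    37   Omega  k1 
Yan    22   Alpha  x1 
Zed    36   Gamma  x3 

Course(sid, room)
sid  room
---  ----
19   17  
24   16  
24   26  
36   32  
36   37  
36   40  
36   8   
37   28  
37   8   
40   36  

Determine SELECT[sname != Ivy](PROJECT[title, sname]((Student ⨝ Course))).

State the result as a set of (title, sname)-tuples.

{(Argo, Uma), (Delta, Quin), (Gamma, Zed), (Omega, Wes)}

Joining Student and Course on sid yields {(Ivy, 36, Vega, x3, 32), (Ivy, 36, Vega, x3, 37), (Ivy, 36, Vega, x3, 40), (Ivy, 36, Vega, x3, 8), (Quin, 36, Delta, x3, 32), (Quin, 36, Delta, x3, 37), (Quin, 36, Delta, x3, 40), (Quin, 36, Delta, x3, 8), (Uma, 36, Argo, cs, 32), (Uma, 36, Argo, cs, 37), (Uma, 36, Argo, cs, 40), (Uma, 36, Argo, cs, 8), (Wes, 37, Omega, k1, 28), (Wes, 37, Omega, k1, 8), (Zed, 36, Gamma, x3, 32), (Zed, 36, Gamma, x3, 37), (Zed, 36, Gamma, x3, 40), (Zed, 36, Gamma, x3, 8)}.
π_{title, sname} gives {(Argo, Uma), (Delta, Quin), (Gamma, Zed), (Omega, Wes), (Vega, Ivy)} (13 duplicate(s) eliminated).
Selection sname != Ivy: {(Argo, Uma), (Delta, Quin), (Gamma, Zed), (Omega, Wes)}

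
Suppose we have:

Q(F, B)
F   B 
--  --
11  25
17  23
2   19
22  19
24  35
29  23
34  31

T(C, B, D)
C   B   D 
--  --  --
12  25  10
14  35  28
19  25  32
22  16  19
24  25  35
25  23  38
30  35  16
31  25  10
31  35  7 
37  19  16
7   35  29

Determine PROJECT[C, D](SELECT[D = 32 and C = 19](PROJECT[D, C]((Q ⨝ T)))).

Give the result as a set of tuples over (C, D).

Joining Q and T on B yields {(11, 25, 12, 10), (11, 25, 19, 32), (11, 25, 24, 35), (11, 25, 31, 10), (17, 23, 25, 38), (2, 19, 37, 16), (22, 19, 37, 16), (24, 35, 14, 28), (24, 35, 30, 16), (24, 35, 31, 7), (24, 35, 7, 29), (29, 23, 25, 38)}.
Projecting to D, C (2 duplicate(s) eliminated): {(10, 12), (10, 31), (16, 30), (16, 37), (28, 14), (29, 7), (32, 19), (35, 24), (38, 25), (7, 31)}
Filtering on D = 32 and C = 19 leaves {(32, 19)}.
Projecting to C, D: {(19, 32)}

{(19, 32)}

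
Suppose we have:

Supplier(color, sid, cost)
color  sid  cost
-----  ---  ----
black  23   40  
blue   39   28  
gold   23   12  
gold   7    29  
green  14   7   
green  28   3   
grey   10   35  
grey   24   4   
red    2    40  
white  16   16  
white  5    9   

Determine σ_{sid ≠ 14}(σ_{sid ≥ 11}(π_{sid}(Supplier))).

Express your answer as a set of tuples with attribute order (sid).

{16, 23, 24, 28, 39}

Keep only column(s) sid (1 duplicate(s) eliminated): {10, 14, 16, 2, 23, 24, 28, 39, 5, 7}
Apply σ_{sid ≥ 11}; surviving tuples: {14, 16, 23, 24, 28, 39}
Apply σ_{sid ≠ 14}; surviving tuples: {16, 23, 24, 28, 39}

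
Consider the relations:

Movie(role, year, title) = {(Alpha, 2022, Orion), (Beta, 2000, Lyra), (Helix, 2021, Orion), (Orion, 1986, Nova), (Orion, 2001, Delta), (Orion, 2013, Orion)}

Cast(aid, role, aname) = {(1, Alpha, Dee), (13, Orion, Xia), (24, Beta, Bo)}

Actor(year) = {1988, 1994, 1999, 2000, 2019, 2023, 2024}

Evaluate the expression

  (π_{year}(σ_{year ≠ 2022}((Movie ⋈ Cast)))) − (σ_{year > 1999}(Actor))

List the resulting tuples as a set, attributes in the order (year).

Movie ⋈ Cast (natural join on role): {(Alpha, 2022, Orion, 1, Dee), (Beta, 2000, Lyra, 24, Bo), (Orion, 1986, Nova, 13, Xia), (Orion, 2001, Delta, 13, Xia), (Orion, 2013, Orion, 13, Xia)}
Filtering on year ≠ 2022 leaves {(Beta, 2000, Lyra, 24, Bo), (Orion, 1986, Nova, 13, Xia), (Orion, 2001, Delta, 13, Xia), (Orion, 2013, Orion, 13, Xia)}.
Projecting to year: {1986, 2000, 2001, 2013}
Filtering on year > 1999 leaves {2000, 2019, 2023, 2024}.
Difference: {1986, 2000, 2001, 2013} with {2000, 2019, 2023, 2024} → {1986, 2001, 2013}

{1986, 2001, 2013}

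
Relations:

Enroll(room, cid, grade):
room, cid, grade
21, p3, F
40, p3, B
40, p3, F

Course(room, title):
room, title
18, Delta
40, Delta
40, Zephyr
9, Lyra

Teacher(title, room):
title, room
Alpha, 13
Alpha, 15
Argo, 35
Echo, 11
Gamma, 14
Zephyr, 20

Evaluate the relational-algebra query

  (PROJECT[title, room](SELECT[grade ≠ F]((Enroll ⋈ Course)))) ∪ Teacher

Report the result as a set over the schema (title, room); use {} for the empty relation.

Enroll ⋈ Course (natural join on room): {(40, p3, B, Delta), (40, p3, B, Zephyr), (40, p3, F, Delta), (40, p3, F, Zephyr)}
σ[grade ≠ F]: keep tuples satisfying grade ≠ F → {(40, p3, B, Delta), (40, p3, B, Zephyr)}
π[title, room]: project onto (title, room) → {(Delta, 40), (Zephyr, 40)}
Taking the union: {(Alpha, 13), (Alpha, 15), (Argo, 35), (Delta, 40), (Echo, 11), (Gamma, 14), (Zephyr, 20), (Zephyr, 40)}

{(Alpha, 13), (Alpha, 15), (Argo, 35), (Delta, 40), (Echo, 11), (Gamma, 14), (Zephyr, 20), (Zephyr, 40)}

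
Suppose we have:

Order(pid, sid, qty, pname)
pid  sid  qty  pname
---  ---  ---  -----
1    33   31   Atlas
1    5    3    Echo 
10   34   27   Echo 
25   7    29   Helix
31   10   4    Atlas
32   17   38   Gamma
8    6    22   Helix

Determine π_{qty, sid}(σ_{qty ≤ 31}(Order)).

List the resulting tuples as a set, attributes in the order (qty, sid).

{(22, 6), (27, 34), (29, 7), (3, 5), (31, 33), (4, 10)}

Selection qty ≤ 31: {(1, 33, 31, Atlas), (1, 5, 3, Echo), (10, 34, 27, Echo), (25, 7, 29, Helix), (31, 10, 4, Atlas), (8, 6, 22, Helix)}
Projecting to qty, sid: {(22, 6), (27, 34), (29, 7), (3, 5), (31, 33), (4, 10)}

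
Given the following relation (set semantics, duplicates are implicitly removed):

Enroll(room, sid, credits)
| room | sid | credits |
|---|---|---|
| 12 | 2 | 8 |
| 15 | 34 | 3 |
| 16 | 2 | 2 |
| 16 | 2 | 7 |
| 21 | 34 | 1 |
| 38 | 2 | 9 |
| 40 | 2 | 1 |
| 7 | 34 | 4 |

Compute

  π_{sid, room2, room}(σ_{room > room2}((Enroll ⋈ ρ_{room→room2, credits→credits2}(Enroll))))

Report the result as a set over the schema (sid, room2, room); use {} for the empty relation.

ρ[room→room2, credits→credits2]: schema becomes (room2, sid, credits2); tuples unchanged.
Joining Enroll and ρ_{room→room2, credits→credits2}(Enroll) on sid yields {(12, 2, 8, 12, 8), (12, 2, 8, 16, 2), (12, 2, 8, 16, 7), (12, 2, 8, 38, 9), (12, 2, 8, 40, 1), (15, 34, 3, 15, 3), (15, 34, 3, 21, 1), (15, 34, 3, 7, 4), (16, 2, 2, 12, 8), (16, 2, 2, 16, 2), (16, 2, 2, 16, 7), (16, 2, 2, 38, 9), (16, 2, 2, 40, 1), (16, 2, 7, 12, 8), (16, 2, 7, 16, 2), (16, 2, 7, 16, 7), (16, 2, 7, 38, 9), (16, 2, 7, 40, 1), (21, 34, 1, 15, 3), (21, 34, 1, 21, 1), (21, 34, 1, 7, 4), (38, 2, 9, 12, 8), (38, 2, 9, 16, 2), (38, 2, 9, 16, 7), (38, 2, 9, 38, 9), (38, 2, 9, 40, 1), (40, 2, 1, 12, 8), (40, 2, 1, 16, 2), (40, 2, 1, 16, 7), (40, 2, 1, 38, 9), (40, 2, 1, 40, 1), (7, 34, 4, 15, 3), (7, 34, 4, 21, 1), (7, 34, 4, 7, 4)}.
Filtering on room > room2 leaves {(15, 34, 3, 7, 4), (16, 2, 2, 12, 8), (16, 2, 7, 12, 8), (21, 34, 1, 15, 3), (21, 34, 1, 7, 4), (38, 2, 9, 12, 8), (38, 2, 9, 16, 2), (38, 2, 9, 16, 7), (40, 2, 1, 12, 8), (40, 2, 1, 16, 2), (40, 2, 1, 16, 7), (40, 2, 1, 38, 9)}.
Projecting to sid, room2, room (3 duplicate(s) eliminated): {(2, 12, 16), (2, 12, 38), (2, 12, 40), (2, 16, 38), (2, 16, 40), (2, 38, 40), (34, 15, 21), (34, 7, 15), (34, 7, 21)}

{(2, 12, 16), (2, 12, 38), (2, 12, 40), (2, 16, 38), (2, 16, 40), (2, 38, 40), (34, 15, 21), (34, 7, 15), (34, 7, 21)}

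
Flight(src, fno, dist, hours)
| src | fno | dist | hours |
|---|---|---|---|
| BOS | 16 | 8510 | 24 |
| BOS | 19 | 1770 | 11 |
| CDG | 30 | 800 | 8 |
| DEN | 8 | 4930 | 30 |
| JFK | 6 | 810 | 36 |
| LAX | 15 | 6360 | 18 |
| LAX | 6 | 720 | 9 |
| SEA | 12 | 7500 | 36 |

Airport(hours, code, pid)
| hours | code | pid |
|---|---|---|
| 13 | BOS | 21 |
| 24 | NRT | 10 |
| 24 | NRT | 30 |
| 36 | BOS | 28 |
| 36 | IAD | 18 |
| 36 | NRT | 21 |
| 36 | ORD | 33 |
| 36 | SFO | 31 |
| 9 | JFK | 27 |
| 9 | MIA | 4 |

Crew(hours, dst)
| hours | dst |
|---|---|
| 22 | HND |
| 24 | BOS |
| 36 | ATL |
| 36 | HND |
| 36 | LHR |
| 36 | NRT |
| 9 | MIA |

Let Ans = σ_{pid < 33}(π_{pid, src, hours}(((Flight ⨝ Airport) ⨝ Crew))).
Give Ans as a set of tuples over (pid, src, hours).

{(10, BOS, 24), (18, JFK, 36), (18, SEA, 36), (21, JFK, 36), (21, SEA, 36), (27, LAX, 9), (28, JFK, 36), (28, SEA, 36), (30, BOS, 24), (31, JFK, 36), (31, SEA, 36), (4, LAX, 9)}

Joining Flight and Airport on hours yields {(BOS, 16, 8510, 24, NRT, 10), (BOS, 16, 8510, 24, NRT, 30), (JFK, 6, 810, 36, BOS, 28), (JFK, 6, 810, 36, IAD, 18), (JFK, 6, 810, 36, NRT, 21), (JFK, 6, 810, 36, ORD, 33), (JFK, 6, 810, 36, SFO, 31), (LAX, 6, 720, 9, JFK, 27), (LAX, 6, 720, 9, MIA, 4), (SEA, 12, 7500, 36, BOS, 28), (SEA, 12, 7500, 36, IAD, 18), (SEA, 12, 7500, 36, NRT, 21), (SEA, 12, 7500, 36, ORD, 33), (SEA, 12, 7500, 36, SFO, 31)}.
Joining (Flight ⨝ Airport) and Crew on hours yields {(BOS, 16, 8510, 24, NRT, 10, BOS), (BOS, 16, 8510, 24, NRT, 30, BOS), (JFK, 6, 810, 36, BOS, 28, ATL), (JFK, 6, 810, 36, BOS, 28, HND), (JFK, 6, 810, 36, BOS, 28, LHR), (JFK, 6, 810, 36, BOS, 28, NRT), (JFK, 6, 810, 36, IAD, 18, ATL), (JFK, 6, 810, 36, IAD, 18, HND), (JFK, 6, 810, 36, IAD, 18, LHR), (JFK, 6, 810, 36, IAD, 18, NRT), (JFK, 6, 810, 36, NRT, 21, ATL), (JFK, 6, 810, 36, NRT, 21, HND), (JFK, 6, 810, 36, NRT, 21, LHR), (JFK, 6, 810, 36, NRT, 21, NRT), (JFK, 6, 810, 36, ORD, 33, ATL), (JFK, 6, 810, 36, ORD, 33, HND), (JFK, 6, 810, 36, ORD, 33, LHR), (JFK, 6, 810, 36, ORD, 33, NRT), (JFK, 6, 810, 36, SFO, 31, ATL), (JFK, 6, 810, 36, SFO, 31, HND), (JFK, 6, 810, 36, SFO, 31, LHR), (JFK, 6, 810, 36, SFO, 31, NRT), (LAX, 6, 720, 9, JFK, 27, MIA), (LAX, 6, 720, 9, MIA, 4, MIA), (SEA, 12, 7500, 36, BOS, 28, ATL), (SEA, 12, 7500, 36, BOS, 28, HND), (SEA, 12, 7500, 36, BOS, 28, LHR), (SEA, 12, 7500, 36, BOS, 28, NRT), (SEA, 12, 7500, 36, IAD, 18, ATL), (SEA, 12, 7500, 36, IAD, 18, HND), (SEA, 12, 7500, 36, IAD, 18, LHR), (SEA, 12, 7500, 36, IAD, 18, NRT), (SEA, 12, 7500, 36, NRT, 21, ATL), (SEA, 12, 7500, 36, NRT, 21, HND), (SEA, 12, 7500, 36, NRT, 21, LHR), (SEA, 12, 7500, 36, NRT, 21, NRT), (SEA, 12, 7500, 36, ORD, 33, ATL), (SEA, 12, 7500, 36, ORD, 33, HND), (SEA, 12, 7500, 36, ORD, 33, LHR), (SEA, 12, 7500, 36, ORD, 33, NRT), (SEA, 12, 7500, 36, SFO, 31, ATL), (SEA, 12, 7500, 36, SFO, 31, HND), (SEA, 12, 7500, 36, SFO, 31, LHR), (SEA, 12, 7500, 36, SFO, 31, NRT)}.
Keep only column(s) pid, src, hours (30 duplicate(s) eliminated): {(10, BOS, 24), (18, JFK, 36), (18, SEA, 36), (21, JFK, 36), (21, SEA, 36), (27, LAX, 9), (28, JFK, 36), (28, SEA, 36), (30, BOS, 24), (31, JFK, 36), (31, SEA, 36), (33, JFK, 36), (33, SEA, 36), (4, LAX, 9)}
Selection pid < 33: {(10, BOS, 24), (18, JFK, 36), (18, SEA, 36), (21, JFK, 36), (21, SEA, 36), (27, LAX, 9), (28, JFK, 36), (28, SEA, 36), (30, BOS, 24), (31, JFK, 36), (31, SEA, 36), (4, LAX, 9)}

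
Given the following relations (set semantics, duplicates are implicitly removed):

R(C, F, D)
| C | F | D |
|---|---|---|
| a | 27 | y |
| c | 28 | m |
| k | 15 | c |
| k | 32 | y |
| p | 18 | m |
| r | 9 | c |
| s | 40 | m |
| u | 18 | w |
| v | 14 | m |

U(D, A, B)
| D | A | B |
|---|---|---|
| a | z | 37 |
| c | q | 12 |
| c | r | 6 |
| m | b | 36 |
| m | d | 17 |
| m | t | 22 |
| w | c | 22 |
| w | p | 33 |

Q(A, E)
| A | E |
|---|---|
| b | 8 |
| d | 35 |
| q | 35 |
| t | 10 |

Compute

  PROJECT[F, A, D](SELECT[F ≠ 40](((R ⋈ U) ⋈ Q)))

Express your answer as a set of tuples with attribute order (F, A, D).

Natural join on D: {(c, 28, m, b, 36), (c, 28, m, d, 17), (c, 28, m, t, 22), (k, 15, c, q, 12), (k, 15, c, r, 6), (p, 18, m, b, 36), (p, 18, m, d, 17), (p, 18, m, t, 22), (r, 9, c, q, 12), (r, 9, c, r, 6), (s, 40, m, b, 36), (s, 40, m, d, 17), (s, 40, m, t, 22), (u, 18, w, c, 22), (u, 18, w, p, 33), (v, 14, m, b, 36), (v, 14, m, d, 17), (v, 14, m, t, 22)}
Natural join on A: {(c, 28, m, b, 36, 8), (c, 28, m, d, 17, 35), (c, 28, m, t, 22, 10), (k, 15, c, q, 12, 35), (p, 18, m, b, 36, 8), (p, 18, m, d, 17, 35), (p, 18, m, t, 22, 10), (r, 9, c, q, 12, 35), (s, 40, m, b, 36, 8), (s, 40, m, d, 17, 35), (s, 40, m, t, 22, 10), (v, 14, m, b, 36, 8), (v, 14, m, d, 17, 35), (v, 14, m, t, 22, 10)}
Filtering on F ≠ 40 leaves {(c, 28, m, b, 36, 8), (c, 28, m, d, 17, 35), (c, 28, m, t, 22, 10), (k, 15, c, q, 12, 35), (p, 18, m, b, 36, 8), (p, 18, m, d, 17, 35), (p, 18, m, t, 22, 10), (r, 9, c, q, 12, 35), (v, 14, m, b, 36, 8), (v, 14, m, d, 17, 35), (v, 14, m, t, 22, 10)}.
Keep only column(s) F, A, D: {(14, b, m), (14, d, m), (14, t, m), (15, q, c), (18, b, m), (18, d, m), (18, t, m), (28, b, m), (28, d, m), (28, t, m), (9, q, c)}

{(14, b, m), (14, d, m), (14, t, m), (15, q, c), (18, b, m), (18, d, m), (18, t, m), (28, b, m), (28, d, m), (28, t, m), (9, q, c)}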